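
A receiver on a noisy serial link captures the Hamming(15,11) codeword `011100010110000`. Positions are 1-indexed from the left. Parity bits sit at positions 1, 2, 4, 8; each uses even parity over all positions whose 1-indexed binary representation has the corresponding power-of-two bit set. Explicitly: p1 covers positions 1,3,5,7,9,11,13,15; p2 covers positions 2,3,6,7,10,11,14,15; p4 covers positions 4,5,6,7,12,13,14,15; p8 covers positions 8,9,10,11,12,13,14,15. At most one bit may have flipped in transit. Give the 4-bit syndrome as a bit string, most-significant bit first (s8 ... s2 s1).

1100

s1: b1⊕b3⊕b5⊕b7⊕b9⊕b11⊕b13⊕b15 = 0⊕1⊕0⊕0⊕0⊕1⊕0⊕0 = 0
s2: b2⊕b3⊕b6⊕b7⊕b10⊕b11⊕b14⊕b15 = 1⊕1⊕0⊕0⊕1⊕1⊕0⊕0 = 0
s4: b4⊕b5⊕b6⊕b7⊕b12⊕b13⊕b14⊕b15 = 1⊕0⊕0⊕0⊕0⊕0⊕0⊕0 = 1
s8: b8⊕b9⊕b10⊕b11⊕b12⊕b13⊕b14⊕b15 = 1⊕0⊕1⊕1⊕0⊕0⊕0⊕0 = 1
Syndrome (s8...s1) = 1100 → position 12.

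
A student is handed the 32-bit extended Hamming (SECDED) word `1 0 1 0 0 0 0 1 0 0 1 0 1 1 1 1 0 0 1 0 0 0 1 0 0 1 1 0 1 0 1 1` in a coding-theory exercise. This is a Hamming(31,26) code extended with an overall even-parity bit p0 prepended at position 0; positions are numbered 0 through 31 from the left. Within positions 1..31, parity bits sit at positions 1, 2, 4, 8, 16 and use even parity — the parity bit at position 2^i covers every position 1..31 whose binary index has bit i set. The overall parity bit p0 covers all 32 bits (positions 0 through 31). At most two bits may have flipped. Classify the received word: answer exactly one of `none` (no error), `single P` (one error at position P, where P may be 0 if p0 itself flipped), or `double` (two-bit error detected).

single 21

s1: b1⊕b3⊕b5⊕b7⊕b9⊕b11⊕b13⊕b15⊕b17⊕b19⊕b21⊕b23⊕b25⊕b27⊕b29⊕b31 = 0⊕0⊕0⊕1⊕0⊕0⊕1⊕1⊕0⊕0⊕0⊕0⊕1⊕0⊕0⊕1 = 1
s2: b2⊕b3⊕b6⊕b7⊕b10⊕b11⊕b14⊕b15⊕b18⊕b19⊕b22⊕b23⊕b26⊕b27⊕b30⊕b31 = 1⊕0⊕0⊕1⊕1⊕0⊕1⊕1⊕1⊕0⊕1⊕0⊕1⊕0⊕1⊕1 = 0
s4: b4⊕b5⊕b6⊕b7⊕b12⊕b13⊕b14⊕b15⊕b20⊕b21⊕b22⊕b23⊕b28⊕b29⊕b30⊕b31 = 0⊕0⊕0⊕1⊕1⊕1⊕1⊕1⊕0⊕0⊕1⊕0⊕1⊕0⊕1⊕1 = 1
s8: b8⊕b9⊕b10⊕b11⊕b12⊕b13⊕b14⊕b15⊕b24⊕b25⊕b26⊕b27⊕b28⊕b29⊕b30⊕b31 = 0⊕0⊕1⊕0⊕1⊕1⊕1⊕1⊕0⊕1⊕1⊕0⊕1⊕0⊕1⊕1 = 0
s16: b16⊕b17⊕b18⊕b19⊕b20⊕b21⊕b22⊕b23⊕b24⊕b25⊕b26⊕b27⊕b28⊕b29⊕b30⊕b31 = 0⊕0⊕1⊕0⊕0⊕0⊕1⊕0⊕0⊕1⊕1⊕0⊕1⊕0⊕1⊕1 = 1
Syndrome (s16...s1) = 10101 → position 21.
Overall parity (XOR of all 32 bits, including p0): 1⊕0⊕1⊕0⊕0⊕0⊕0⊕1⊕0⊕0⊕1⊕0⊕1⊕1⊕1⊕1⊕0⊕0⊕1⊕0⊕0⊕0⊕1⊕0⊕0⊕1⊕1⊕0⊕1⊕0⊕1⊕1 = 1
Overall=1, syndrome position=21 → single-bit error at position 21.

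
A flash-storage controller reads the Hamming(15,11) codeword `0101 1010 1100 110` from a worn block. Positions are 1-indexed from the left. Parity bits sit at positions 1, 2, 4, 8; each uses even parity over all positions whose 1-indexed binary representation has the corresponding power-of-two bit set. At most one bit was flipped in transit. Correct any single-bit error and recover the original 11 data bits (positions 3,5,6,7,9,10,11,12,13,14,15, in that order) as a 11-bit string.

01011100110

s1: b1⊕b3⊕b5⊕b7⊕b9⊕b11⊕b13⊕b15 = 0⊕0⊕1⊕1⊕1⊕0⊕1⊕0 = 0
s2: b2⊕b3⊕b6⊕b7⊕b10⊕b11⊕b14⊕b15 = 1⊕0⊕0⊕1⊕1⊕0⊕1⊕0 = 0
s4: b4⊕b5⊕b6⊕b7⊕b12⊕b13⊕b14⊕b15 = 1⊕1⊕0⊕1⊕0⊕1⊕1⊕0 = 1
s8: b8⊕b9⊕b10⊕b11⊕b12⊕b13⊕b14⊕b15 = 0⊕1⊕1⊕0⊕0⊕1⊕1⊕0 = 0
Syndrome (s8...s1) = 0100 → position 4.
Flip bit 4: corrected codeword = 010010101100110
Data bits at positions 3,5,6,7,9,10,11,12,13,14,15: 01011100110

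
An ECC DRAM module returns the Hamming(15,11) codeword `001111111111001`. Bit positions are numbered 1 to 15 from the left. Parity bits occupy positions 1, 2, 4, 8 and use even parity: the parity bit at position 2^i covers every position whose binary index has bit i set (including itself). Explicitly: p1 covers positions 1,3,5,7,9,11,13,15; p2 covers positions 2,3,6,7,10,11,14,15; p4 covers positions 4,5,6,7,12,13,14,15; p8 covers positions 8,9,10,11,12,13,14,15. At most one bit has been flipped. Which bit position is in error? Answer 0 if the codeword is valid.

s1: b1⊕b3⊕b5⊕b7⊕b9⊕b11⊕b13⊕b15 = 0⊕1⊕1⊕1⊕1⊕1⊕0⊕1 = 0
s2: b2⊕b3⊕b6⊕b7⊕b10⊕b11⊕b14⊕b15 = 0⊕1⊕1⊕1⊕1⊕1⊕0⊕1 = 0
s4: b4⊕b5⊕b6⊕b7⊕b12⊕b13⊕b14⊕b15 = 1⊕1⊕1⊕1⊕1⊕0⊕0⊕1 = 0
s8: b8⊕b9⊕b10⊕b11⊕b12⊕b13⊕b14⊕b15 = 1⊕1⊕1⊕1⊕1⊕0⊕0⊕1 = 0
Syndrome (s8...s1) = 0000 → position 0 (no error).

0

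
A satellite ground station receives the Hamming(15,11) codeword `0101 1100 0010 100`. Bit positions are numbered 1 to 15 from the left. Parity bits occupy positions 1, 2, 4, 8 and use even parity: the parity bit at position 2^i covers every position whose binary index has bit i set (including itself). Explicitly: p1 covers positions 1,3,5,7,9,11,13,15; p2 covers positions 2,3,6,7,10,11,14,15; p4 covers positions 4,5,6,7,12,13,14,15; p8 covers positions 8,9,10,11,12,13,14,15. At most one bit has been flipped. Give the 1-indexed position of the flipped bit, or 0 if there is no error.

s1: b1⊕b3⊕b5⊕b7⊕b9⊕b11⊕b13⊕b15 = 0⊕0⊕1⊕0⊕0⊕1⊕1⊕0 = 1
s2: b2⊕b3⊕b6⊕b7⊕b10⊕b11⊕b14⊕b15 = 1⊕0⊕1⊕0⊕0⊕1⊕0⊕0 = 1
s4: b4⊕b5⊕b6⊕b7⊕b12⊕b13⊕b14⊕b15 = 1⊕1⊕1⊕0⊕0⊕1⊕0⊕0 = 0
s8: b8⊕b9⊕b10⊕b11⊕b12⊕b13⊕b14⊕b15 = 0⊕0⊕0⊕1⊕0⊕1⊕0⊕0 = 0
Syndrome (s8...s1) = 0011 → position 3.

3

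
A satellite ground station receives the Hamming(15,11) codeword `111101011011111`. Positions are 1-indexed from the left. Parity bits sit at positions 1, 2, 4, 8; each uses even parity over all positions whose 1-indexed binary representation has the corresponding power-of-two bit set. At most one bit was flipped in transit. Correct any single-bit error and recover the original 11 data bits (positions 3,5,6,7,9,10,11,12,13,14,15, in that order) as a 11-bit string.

10101011111

s1: b1⊕b3⊕b5⊕b7⊕b9⊕b11⊕b13⊕b15 = 1⊕1⊕0⊕0⊕1⊕1⊕1⊕1 = 0
s2: b2⊕b3⊕b6⊕b7⊕b10⊕b11⊕b14⊕b15 = 1⊕1⊕1⊕0⊕0⊕1⊕1⊕1 = 0
s4: b4⊕b5⊕b6⊕b7⊕b12⊕b13⊕b14⊕b15 = 1⊕0⊕1⊕0⊕1⊕1⊕1⊕1 = 0
s8: b8⊕b9⊕b10⊕b11⊕b12⊕b13⊕b14⊕b15 = 1⊕1⊕0⊕1⊕1⊕1⊕1⊕1 = 1
Syndrome (s8...s1) = 1000 → position 8.
Flip bit 8: corrected codeword = 111101001011111
Data bits at positions 3,5,6,7,9,10,11,12,13,14,15: 10101011111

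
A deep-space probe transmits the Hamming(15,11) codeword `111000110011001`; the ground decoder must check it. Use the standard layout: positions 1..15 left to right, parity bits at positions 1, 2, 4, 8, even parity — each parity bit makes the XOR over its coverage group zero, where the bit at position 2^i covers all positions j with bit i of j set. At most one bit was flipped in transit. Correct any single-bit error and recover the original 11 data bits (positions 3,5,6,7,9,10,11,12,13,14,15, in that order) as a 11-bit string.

10000011001

s1: b1⊕b3⊕b5⊕b7⊕b9⊕b11⊕b13⊕b15 = 1⊕1⊕0⊕1⊕0⊕1⊕0⊕1 = 1
s2: b2⊕b3⊕b6⊕b7⊕b10⊕b11⊕b14⊕b15 = 1⊕1⊕0⊕1⊕0⊕1⊕0⊕1 = 1
s4: b4⊕b5⊕b6⊕b7⊕b12⊕b13⊕b14⊕b15 = 0⊕0⊕0⊕1⊕1⊕0⊕0⊕1 = 1
s8: b8⊕b9⊕b10⊕b11⊕b12⊕b13⊕b14⊕b15 = 1⊕0⊕0⊕1⊕1⊕0⊕0⊕1 = 0
Syndrome (s8...s1) = 0111 → position 7.
Flip bit 7: corrected codeword = 111000010011001
Data bits at positions 3,5,6,7,9,10,11,12,13,14,15: 10000011001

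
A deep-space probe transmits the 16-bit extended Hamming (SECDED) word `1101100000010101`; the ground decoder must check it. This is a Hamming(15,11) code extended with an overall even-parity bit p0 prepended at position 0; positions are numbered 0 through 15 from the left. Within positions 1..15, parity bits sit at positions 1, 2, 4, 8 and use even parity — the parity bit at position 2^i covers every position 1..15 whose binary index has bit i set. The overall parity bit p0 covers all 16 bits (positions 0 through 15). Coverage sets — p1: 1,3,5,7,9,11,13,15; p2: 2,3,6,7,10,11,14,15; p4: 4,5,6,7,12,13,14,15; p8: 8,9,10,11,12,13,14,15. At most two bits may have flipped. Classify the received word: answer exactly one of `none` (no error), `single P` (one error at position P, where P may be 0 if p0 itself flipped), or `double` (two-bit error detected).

single 15

s1: b1⊕b3⊕b5⊕b7⊕b9⊕b11⊕b13⊕b15 = 1⊕1⊕0⊕0⊕0⊕1⊕1⊕1 = 1
s2: b2⊕b3⊕b6⊕b7⊕b10⊕b11⊕b14⊕b15 = 0⊕1⊕0⊕0⊕0⊕1⊕0⊕1 = 1
s4: b4⊕b5⊕b6⊕b7⊕b12⊕b13⊕b14⊕b15 = 1⊕0⊕0⊕0⊕0⊕1⊕0⊕1 = 1
s8: b8⊕b9⊕b10⊕b11⊕b12⊕b13⊕b14⊕b15 = 0⊕0⊕0⊕1⊕0⊕1⊕0⊕1 = 1
Syndrome (s8...s1) = 1111 → position 15.
Overall parity (XOR of all 16 bits, including p0): 1⊕1⊕0⊕1⊕1⊕0⊕0⊕0⊕0⊕0⊕0⊕1⊕0⊕1⊕0⊕1 = 1
Overall=1, syndrome position=15 → single-bit error at position 15.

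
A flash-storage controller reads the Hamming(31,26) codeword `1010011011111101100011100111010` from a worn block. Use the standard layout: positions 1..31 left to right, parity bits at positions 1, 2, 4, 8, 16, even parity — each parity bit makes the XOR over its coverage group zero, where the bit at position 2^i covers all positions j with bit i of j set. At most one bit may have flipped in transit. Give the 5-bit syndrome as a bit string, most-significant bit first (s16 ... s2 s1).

s1: b1⊕b3⊕b5⊕b7⊕b9⊕b11⊕b13⊕b15⊕b17⊕b19⊕b21⊕b23⊕b25⊕b27⊕b29⊕b31 = 1⊕1⊕0⊕1⊕1⊕1⊕1⊕0⊕1⊕0⊕1⊕1⊕0⊕1⊕0⊕0 = 0
s2: b2⊕b3⊕b6⊕b7⊕b10⊕b11⊕b14⊕b15⊕b18⊕b19⊕b22⊕b23⊕b26⊕b27⊕b30⊕b31 = 0⊕1⊕1⊕1⊕1⊕1⊕1⊕0⊕0⊕0⊕1⊕1⊕1⊕1⊕1⊕0 = 1
s4: b4⊕b5⊕b6⊕b7⊕b12⊕b13⊕b14⊕b15⊕b20⊕b21⊕b22⊕b23⊕b28⊕b29⊕b30⊕b31 = 0⊕0⊕1⊕1⊕1⊕1⊕1⊕0⊕0⊕1⊕1⊕1⊕1⊕0⊕1⊕0 = 0
s8: b8⊕b9⊕b10⊕b11⊕b12⊕b13⊕b14⊕b15⊕b24⊕b25⊕b26⊕b27⊕b28⊕b29⊕b30⊕b31 = 0⊕1⊕1⊕1⊕1⊕1⊕1⊕0⊕0⊕0⊕1⊕1⊕1⊕0⊕1⊕0 = 0
s16: b16⊕b17⊕b18⊕b19⊕b20⊕b21⊕b22⊕b23⊕b24⊕b25⊕b26⊕b27⊕b28⊕b29⊕b30⊕b31 = 1⊕1⊕0⊕0⊕0⊕1⊕1⊕1⊕0⊕0⊕1⊕1⊕1⊕0⊕1⊕0 = 1
Syndrome (s16...s1) = 10010 → position 18.

10010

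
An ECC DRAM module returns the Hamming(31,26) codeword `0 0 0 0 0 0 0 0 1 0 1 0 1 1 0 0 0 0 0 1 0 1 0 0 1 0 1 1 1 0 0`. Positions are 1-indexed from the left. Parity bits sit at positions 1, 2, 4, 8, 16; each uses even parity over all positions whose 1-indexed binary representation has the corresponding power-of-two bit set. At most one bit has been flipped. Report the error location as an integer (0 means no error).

0

s1: b1⊕b3⊕b5⊕b7⊕b9⊕b11⊕b13⊕b15⊕b17⊕b19⊕b21⊕b23⊕b25⊕b27⊕b29⊕b31 = 0⊕0⊕0⊕0⊕1⊕1⊕1⊕0⊕0⊕0⊕0⊕0⊕1⊕1⊕1⊕0 = 0
s2: b2⊕b3⊕b6⊕b7⊕b10⊕b11⊕b14⊕b15⊕b18⊕b19⊕b22⊕b23⊕b26⊕b27⊕b30⊕b31 = 0⊕0⊕0⊕0⊕0⊕1⊕1⊕0⊕0⊕0⊕1⊕0⊕0⊕1⊕0⊕0 = 0
s4: b4⊕b5⊕b6⊕b7⊕b12⊕b13⊕b14⊕b15⊕b20⊕b21⊕b22⊕b23⊕b28⊕b29⊕b30⊕b31 = 0⊕0⊕0⊕0⊕0⊕1⊕1⊕0⊕1⊕0⊕1⊕0⊕1⊕1⊕0⊕0 = 0
s8: b8⊕b9⊕b10⊕b11⊕b12⊕b13⊕b14⊕b15⊕b24⊕b25⊕b26⊕b27⊕b28⊕b29⊕b30⊕b31 = 0⊕1⊕0⊕1⊕0⊕1⊕1⊕0⊕0⊕1⊕0⊕1⊕1⊕1⊕0⊕0 = 0
s16: b16⊕b17⊕b18⊕b19⊕b20⊕b21⊕b22⊕b23⊕b24⊕b25⊕b26⊕b27⊕b28⊕b29⊕b30⊕b31 = 0⊕0⊕0⊕0⊕1⊕0⊕1⊕0⊕0⊕1⊕0⊕1⊕1⊕1⊕0⊕0 = 0
Syndrome (s16...s1) = 00000 → position 0 (no error).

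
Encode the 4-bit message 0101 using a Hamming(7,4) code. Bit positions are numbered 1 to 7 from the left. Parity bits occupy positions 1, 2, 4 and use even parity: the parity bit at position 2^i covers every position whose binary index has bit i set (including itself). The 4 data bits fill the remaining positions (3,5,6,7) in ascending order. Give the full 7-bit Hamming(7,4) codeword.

0100101

Place data bits at non-power-of-two positions: b3=0, b5=1, b6=0, b7=1.
p1 = XOR of data positions {3,5,7} = 0⊕1⊕1 = 0
p2 = XOR of data positions {3,6,7} = 0⊕0⊕1 = 1
p4 = XOR of data positions {5,6,7} = 1⊕0⊕1 = 0
Codeword b1..b7 = 0100101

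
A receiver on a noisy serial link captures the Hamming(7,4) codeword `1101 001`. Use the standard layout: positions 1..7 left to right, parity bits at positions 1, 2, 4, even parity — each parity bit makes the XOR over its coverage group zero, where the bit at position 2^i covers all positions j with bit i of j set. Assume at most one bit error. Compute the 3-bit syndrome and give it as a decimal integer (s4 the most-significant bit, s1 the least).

s1: b1⊕b3⊕b5⊕b7 = 1⊕0⊕0⊕1 = 0
s2: b2⊕b3⊕b6⊕b7 = 1⊕0⊕0⊕1 = 0
s4: b4⊕b5⊕b6⊕b7 = 1⊕0⊕0⊕1 = 0
Syndrome (s4...s1) = 000 → position 0 (no error).

0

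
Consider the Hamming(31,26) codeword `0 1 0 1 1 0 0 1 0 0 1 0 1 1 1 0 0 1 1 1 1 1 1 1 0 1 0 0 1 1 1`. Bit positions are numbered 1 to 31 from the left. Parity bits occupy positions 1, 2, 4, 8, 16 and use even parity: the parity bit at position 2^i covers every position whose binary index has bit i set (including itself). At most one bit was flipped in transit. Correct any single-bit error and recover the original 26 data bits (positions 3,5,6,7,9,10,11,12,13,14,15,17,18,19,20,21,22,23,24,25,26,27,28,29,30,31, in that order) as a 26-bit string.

s1: b1⊕b3⊕b5⊕b7⊕b9⊕b11⊕b13⊕b15⊕b17⊕b19⊕b21⊕b23⊕b25⊕b27⊕b29⊕b31 = 0⊕0⊕1⊕0⊕0⊕1⊕1⊕1⊕0⊕1⊕1⊕1⊕0⊕0⊕1⊕1 = 1
s2: b2⊕b3⊕b6⊕b7⊕b10⊕b11⊕b14⊕b15⊕b18⊕b19⊕b22⊕b23⊕b26⊕b27⊕b30⊕b31 = 1⊕0⊕0⊕0⊕0⊕1⊕1⊕1⊕1⊕1⊕1⊕1⊕1⊕0⊕1⊕1 = 1
s4: b4⊕b5⊕b6⊕b7⊕b12⊕b13⊕b14⊕b15⊕b20⊕b21⊕b22⊕b23⊕b28⊕b29⊕b30⊕b31 = 1⊕1⊕0⊕0⊕0⊕1⊕1⊕1⊕1⊕1⊕1⊕1⊕0⊕1⊕1⊕1 = 0
s8: b8⊕b9⊕b10⊕b11⊕b12⊕b13⊕b14⊕b15⊕b24⊕b25⊕b26⊕b27⊕b28⊕b29⊕b30⊕b31 = 1⊕0⊕0⊕1⊕0⊕1⊕1⊕1⊕1⊕0⊕1⊕0⊕0⊕1⊕1⊕1 = 0
s16: b16⊕b17⊕b18⊕b19⊕b20⊕b21⊕b22⊕b23⊕b24⊕b25⊕b26⊕b27⊕b28⊕b29⊕b30⊕b31 = 0⊕0⊕1⊕1⊕1⊕1⊕1⊕1⊕1⊕0⊕1⊕0⊕0⊕1⊕1⊕1 = 1
Syndrome (s16...s1) = 10011 → position 19.
Flip bit 19: corrected codeword = 0101100100101110010111110100111
Data bits at positions 3,5,6,7,9,10,11,12,13,14,15,17,18,19,20,21,22,23,24,25,26,27,28,29,30,31: 01000010111010111110100111

01000010111010111110100111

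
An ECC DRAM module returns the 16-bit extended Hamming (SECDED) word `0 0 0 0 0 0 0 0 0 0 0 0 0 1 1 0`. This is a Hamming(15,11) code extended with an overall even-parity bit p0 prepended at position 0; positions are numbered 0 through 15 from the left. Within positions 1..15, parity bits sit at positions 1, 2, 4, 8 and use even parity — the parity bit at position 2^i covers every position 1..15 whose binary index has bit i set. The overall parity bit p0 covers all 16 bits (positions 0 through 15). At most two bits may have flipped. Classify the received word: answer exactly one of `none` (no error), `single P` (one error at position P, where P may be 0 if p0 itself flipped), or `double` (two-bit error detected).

double

s1: b1⊕b3⊕b5⊕b7⊕b9⊕b11⊕b13⊕b15 = 0⊕0⊕0⊕0⊕0⊕0⊕1⊕0 = 1
s2: b2⊕b3⊕b6⊕b7⊕b10⊕b11⊕b14⊕b15 = 0⊕0⊕0⊕0⊕0⊕0⊕1⊕0 = 1
s4: b4⊕b5⊕b6⊕b7⊕b12⊕b13⊕b14⊕b15 = 0⊕0⊕0⊕0⊕0⊕1⊕1⊕0 = 0
s8: b8⊕b9⊕b10⊕b11⊕b12⊕b13⊕b14⊕b15 = 0⊕0⊕0⊕0⊕0⊕1⊕1⊕0 = 0
Syndrome (s8...s1) = 0011 → position 3.
Overall parity (XOR of all 16 bits, including p0): 0⊕0⊕0⊕0⊕0⊕0⊕0⊕0⊕0⊕0⊕0⊕0⊕0⊕1⊕1⊕0 = 0
Overall=0, syndrome position=3 → double-bit error detected (uncorrectable).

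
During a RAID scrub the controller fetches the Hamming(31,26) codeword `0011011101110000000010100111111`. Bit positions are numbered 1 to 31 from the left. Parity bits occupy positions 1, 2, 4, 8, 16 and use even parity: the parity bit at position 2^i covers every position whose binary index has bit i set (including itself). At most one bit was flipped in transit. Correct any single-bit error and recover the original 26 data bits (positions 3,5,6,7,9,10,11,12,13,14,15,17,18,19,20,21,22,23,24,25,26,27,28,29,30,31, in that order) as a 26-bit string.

10110111000000010100111111

s1: b1⊕b3⊕b5⊕b7⊕b9⊕b11⊕b13⊕b15⊕b17⊕b19⊕b21⊕b23⊕b25⊕b27⊕b29⊕b31 = 0⊕1⊕0⊕1⊕0⊕1⊕0⊕0⊕0⊕0⊕1⊕1⊕0⊕1⊕1⊕1 = 0
s2: b2⊕b3⊕b6⊕b7⊕b10⊕b11⊕b14⊕b15⊕b18⊕b19⊕b22⊕b23⊕b26⊕b27⊕b30⊕b31 = 0⊕1⊕1⊕1⊕1⊕1⊕0⊕0⊕0⊕0⊕0⊕1⊕1⊕1⊕1⊕1 = 0
s4: b4⊕b5⊕b6⊕b7⊕b12⊕b13⊕b14⊕b15⊕b20⊕b21⊕b22⊕b23⊕b28⊕b29⊕b30⊕b31 = 1⊕0⊕1⊕1⊕1⊕0⊕0⊕0⊕0⊕1⊕0⊕1⊕1⊕1⊕1⊕1 = 0
s8: b8⊕b9⊕b10⊕b11⊕b12⊕b13⊕b14⊕b15⊕b24⊕b25⊕b26⊕b27⊕b28⊕b29⊕b30⊕b31 = 1⊕0⊕1⊕1⊕1⊕0⊕0⊕0⊕0⊕0⊕1⊕1⊕1⊕1⊕1⊕1 = 0
s16: b16⊕b17⊕b18⊕b19⊕b20⊕b21⊕b22⊕b23⊕b24⊕b25⊕b26⊕b27⊕b28⊕b29⊕b30⊕b31 = 0⊕0⊕0⊕0⊕0⊕1⊕0⊕1⊕0⊕0⊕1⊕1⊕1⊕1⊕1⊕1 = 0
Syndrome (s16...s1) = 00000 → position 0 (no error).
No correction needed.
Data bits at positions 3,5,6,7,9,10,11,12,13,14,15,17,18,19,20,21,22,23,24,25,26,27,28,29,30,31: 10110111000000010100111111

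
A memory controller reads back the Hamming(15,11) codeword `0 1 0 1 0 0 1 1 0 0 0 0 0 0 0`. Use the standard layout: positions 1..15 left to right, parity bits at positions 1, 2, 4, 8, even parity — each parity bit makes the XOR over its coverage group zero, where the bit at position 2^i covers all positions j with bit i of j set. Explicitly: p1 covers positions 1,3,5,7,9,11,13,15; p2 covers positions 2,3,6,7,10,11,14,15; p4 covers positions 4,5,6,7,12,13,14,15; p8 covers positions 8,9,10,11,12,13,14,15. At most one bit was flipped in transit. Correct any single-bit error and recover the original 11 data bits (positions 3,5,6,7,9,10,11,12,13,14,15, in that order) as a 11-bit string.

s1: b1⊕b3⊕b5⊕b7⊕b9⊕b11⊕b13⊕b15 = 0⊕0⊕0⊕1⊕0⊕0⊕0⊕0 = 1
s2: b2⊕b3⊕b6⊕b7⊕b10⊕b11⊕b14⊕b15 = 1⊕0⊕0⊕1⊕0⊕0⊕0⊕0 = 0
s4: b4⊕b5⊕b6⊕b7⊕b12⊕b13⊕b14⊕b15 = 1⊕0⊕0⊕1⊕0⊕0⊕0⊕0 = 0
s8: b8⊕b9⊕b10⊕b11⊕b12⊕b13⊕b14⊕b15 = 1⊕0⊕0⊕0⊕0⊕0⊕0⊕0 = 1
Syndrome (s8...s1) = 1001 → position 9.
Flip bit 9: corrected codeword = 010100111000000
Data bits at positions 3,5,6,7,9,10,11,12,13,14,15: 00011000000

00011000000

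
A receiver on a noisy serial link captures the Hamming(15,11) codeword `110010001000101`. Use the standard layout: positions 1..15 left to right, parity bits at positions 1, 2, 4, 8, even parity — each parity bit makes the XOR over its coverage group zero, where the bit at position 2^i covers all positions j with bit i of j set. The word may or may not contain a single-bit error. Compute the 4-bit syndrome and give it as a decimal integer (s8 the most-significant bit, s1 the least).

s1: b1⊕b3⊕b5⊕b7⊕b9⊕b11⊕b13⊕b15 = 1⊕0⊕1⊕0⊕1⊕0⊕1⊕1 = 1
s2: b2⊕b3⊕b6⊕b7⊕b10⊕b11⊕b14⊕b15 = 1⊕0⊕0⊕0⊕0⊕0⊕0⊕1 = 0
s4: b4⊕b5⊕b6⊕b7⊕b12⊕b13⊕b14⊕b15 = 0⊕1⊕0⊕0⊕0⊕1⊕0⊕1 = 1
s8: b8⊕b9⊕b10⊕b11⊕b12⊕b13⊕b14⊕b15 = 0⊕1⊕0⊕0⊕0⊕1⊕0⊕1 = 1
Syndrome (s8...s1) = 1101 → position 13.

13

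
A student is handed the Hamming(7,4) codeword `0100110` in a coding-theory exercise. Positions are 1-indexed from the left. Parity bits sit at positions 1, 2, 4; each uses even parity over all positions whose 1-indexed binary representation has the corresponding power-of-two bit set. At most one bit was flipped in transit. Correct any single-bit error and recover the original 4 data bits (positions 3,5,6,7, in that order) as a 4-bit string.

0110

s1: b1⊕b3⊕b5⊕b7 = 0⊕0⊕1⊕0 = 1
s2: b2⊕b3⊕b6⊕b7 = 1⊕0⊕1⊕0 = 0
s4: b4⊕b5⊕b6⊕b7 = 0⊕1⊕1⊕0 = 0
Syndrome (s4...s1) = 001 → position 1.
Flip bit 1: corrected codeword = 1100110
Data bits at positions 3,5,6,7: 0110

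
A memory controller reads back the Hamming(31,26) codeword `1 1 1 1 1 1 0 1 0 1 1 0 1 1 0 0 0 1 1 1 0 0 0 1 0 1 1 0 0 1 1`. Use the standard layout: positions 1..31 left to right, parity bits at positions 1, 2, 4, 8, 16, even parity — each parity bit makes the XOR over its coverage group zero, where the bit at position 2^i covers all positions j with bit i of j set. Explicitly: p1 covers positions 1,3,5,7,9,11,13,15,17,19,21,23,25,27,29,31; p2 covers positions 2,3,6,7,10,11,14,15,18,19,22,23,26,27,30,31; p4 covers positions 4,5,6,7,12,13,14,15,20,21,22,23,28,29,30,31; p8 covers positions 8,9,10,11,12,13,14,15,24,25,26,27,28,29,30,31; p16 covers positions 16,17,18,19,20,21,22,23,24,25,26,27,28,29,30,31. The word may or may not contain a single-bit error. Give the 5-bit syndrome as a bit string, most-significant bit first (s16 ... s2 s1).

s1: b1⊕b3⊕b5⊕b7⊕b9⊕b11⊕b13⊕b15⊕b17⊕b19⊕b21⊕b23⊕b25⊕b27⊕b29⊕b31 = 1⊕1⊕1⊕0⊕0⊕1⊕1⊕0⊕0⊕1⊕0⊕0⊕0⊕1⊕0⊕1 = 0
s2: b2⊕b3⊕b6⊕b7⊕b10⊕b11⊕b14⊕b15⊕b18⊕b19⊕b22⊕b23⊕b26⊕b27⊕b30⊕b31 = 1⊕1⊕1⊕0⊕1⊕1⊕1⊕0⊕1⊕1⊕0⊕0⊕1⊕1⊕1⊕1 = 0
s4: b4⊕b5⊕b6⊕b7⊕b12⊕b13⊕b14⊕b15⊕b20⊕b21⊕b22⊕b23⊕b28⊕b29⊕b30⊕b31 = 1⊕1⊕1⊕0⊕0⊕1⊕1⊕0⊕1⊕0⊕0⊕0⊕0⊕0⊕1⊕1 = 0
s8: b8⊕b9⊕b10⊕b11⊕b12⊕b13⊕b14⊕b15⊕b24⊕b25⊕b26⊕b27⊕b28⊕b29⊕b30⊕b31 = 1⊕0⊕1⊕1⊕0⊕1⊕1⊕0⊕1⊕0⊕1⊕1⊕0⊕0⊕1⊕1 = 0
s16: b16⊕b17⊕b18⊕b19⊕b20⊕b21⊕b22⊕b23⊕b24⊕b25⊕b26⊕b27⊕b28⊕b29⊕b30⊕b31 = 0⊕0⊕1⊕1⊕1⊕0⊕0⊕0⊕1⊕0⊕1⊕1⊕0⊕0⊕1⊕1 = 0
Syndrome (s16...s1) = 00000 → position 0 (no error).

00000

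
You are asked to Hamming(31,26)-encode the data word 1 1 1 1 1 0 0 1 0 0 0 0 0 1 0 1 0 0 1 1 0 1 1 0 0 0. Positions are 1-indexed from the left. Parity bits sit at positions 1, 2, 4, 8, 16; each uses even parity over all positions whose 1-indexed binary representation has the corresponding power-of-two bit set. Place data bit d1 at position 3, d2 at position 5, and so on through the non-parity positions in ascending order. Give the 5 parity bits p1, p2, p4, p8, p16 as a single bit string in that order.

Place data bits at non-power-of-two positions: b3=1, b5=1, b6=1, b7=1, b9=1, b10=0, b11=0, b12=1, b13=0, b14=0, b15=0, b17=0, b18=0, b19=1, b20=0, b21=1, b22=0, b23=0, b24=1, b25=1, b26=0, b27=1, b28=1, b29=0, b30=0, b31=0.
p1 = XOR of data positions {3,5,7,9,11,13,15,17,19,21,23,25,27,29,31} = 1⊕1⊕1⊕1⊕0⊕0⊕0⊕0⊕1⊕1⊕0⊕1⊕1⊕0⊕0 = 0
p2 = XOR of data positions {3,6,7,10,11,14,15,18,19,22,23,26,27,30,31} = 1⊕1⊕1⊕0⊕0⊕0⊕0⊕0⊕1⊕0⊕0⊕0⊕1⊕0⊕0 = 1
p4 = XOR of data positions {5,6,7,12,13,14,15,20,21,22,23,28,29,30,31} = 1⊕1⊕1⊕1⊕0⊕0⊕0⊕0⊕1⊕0⊕0⊕1⊕0⊕0⊕0 = 0
p8 = XOR of data positions {9,10,11,12,13,14,15,24,25,26,27,28,29,30,31} = 1⊕0⊕0⊕1⊕0⊕0⊕0⊕1⊕1⊕0⊕1⊕1⊕0⊕0⊕0 = 0
p16 = XOR of data positions {17,18,19,20,21,22,23,24,25,26,27,28,29,30,31} = 0⊕0⊕1⊕0⊕1⊕0⊕0⊕1⊕1⊕0⊕1⊕1⊕0⊕0⊕0 = 0
Parity bits p1,p2,p4,p8,p16 = 01000

01000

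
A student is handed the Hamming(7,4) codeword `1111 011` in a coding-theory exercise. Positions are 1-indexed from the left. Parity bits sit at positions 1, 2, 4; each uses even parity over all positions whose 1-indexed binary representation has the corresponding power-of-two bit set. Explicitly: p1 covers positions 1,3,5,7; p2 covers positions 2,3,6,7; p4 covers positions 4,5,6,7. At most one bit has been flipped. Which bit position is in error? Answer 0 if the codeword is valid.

5

s1: b1⊕b3⊕b5⊕b7 = 1⊕1⊕0⊕1 = 1
s2: b2⊕b3⊕b6⊕b7 = 1⊕1⊕1⊕1 = 0
s4: b4⊕b5⊕b6⊕b7 = 1⊕0⊕1⊕1 = 1
Syndrome (s4...s1) = 101 → position 5.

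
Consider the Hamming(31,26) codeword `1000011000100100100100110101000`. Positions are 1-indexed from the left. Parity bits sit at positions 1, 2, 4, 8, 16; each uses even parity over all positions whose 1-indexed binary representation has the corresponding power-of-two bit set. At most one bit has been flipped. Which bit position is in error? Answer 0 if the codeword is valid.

s1: b1⊕b3⊕b5⊕b7⊕b9⊕b11⊕b13⊕b15⊕b17⊕b19⊕b21⊕b23⊕b25⊕b27⊕b29⊕b31 = 1⊕0⊕0⊕1⊕0⊕1⊕0⊕0⊕1⊕0⊕0⊕1⊕0⊕0⊕0⊕0 = 1
s2: b2⊕b3⊕b6⊕b7⊕b10⊕b11⊕b14⊕b15⊕b18⊕b19⊕b22⊕b23⊕b26⊕b27⊕b30⊕b31 = 0⊕0⊕1⊕1⊕0⊕1⊕1⊕0⊕0⊕0⊕0⊕1⊕1⊕0⊕0⊕0 = 0
s4: b4⊕b5⊕b6⊕b7⊕b12⊕b13⊕b14⊕b15⊕b20⊕b21⊕b22⊕b23⊕b28⊕b29⊕b30⊕b31 = 0⊕0⊕1⊕1⊕0⊕0⊕1⊕0⊕1⊕0⊕0⊕1⊕1⊕0⊕0⊕0 = 0
s8: b8⊕b9⊕b10⊕b11⊕b12⊕b13⊕b14⊕b15⊕b24⊕b25⊕b26⊕b27⊕b28⊕b29⊕b30⊕b31 = 0⊕0⊕0⊕1⊕0⊕0⊕1⊕0⊕1⊕0⊕1⊕0⊕1⊕0⊕0⊕0 = 1
s16: b16⊕b17⊕b18⊕b19⊕b20⊕b21⊕b22⊕b23⊕b24⊕b25⊕b26⊕b27⊕b28⊕b29⊕b30⊕b31 = 0⊕1⊕0⊕0⊕1⊕0⊕0⊕1⊕1⊕0⊕1⊕0⊕1⊕0⊕0⊕0 = 0
Syndrome (s16...s1) = 01001 → position 9.

9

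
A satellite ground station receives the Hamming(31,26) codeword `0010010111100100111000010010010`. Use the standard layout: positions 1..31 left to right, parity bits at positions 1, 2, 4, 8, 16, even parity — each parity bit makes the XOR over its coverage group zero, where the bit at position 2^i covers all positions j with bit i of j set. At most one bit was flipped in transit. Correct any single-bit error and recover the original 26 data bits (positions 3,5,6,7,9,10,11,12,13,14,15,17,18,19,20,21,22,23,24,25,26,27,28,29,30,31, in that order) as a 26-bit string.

10001110010111000010010010

s1: b1⊕b3⊕b5⊕b7⊕b9⊕b11⊕b13⊕b15⊕b17⊕b19⊕b21⊕b23⊕b25⊕b27⊕b29⊕b31 = 0⊕1⊕0⊕0⊕1⊕1⊕0⊕0⊕1⊕1⊕0⊕0⊕0⊕1⊕0⊕0 = 0
s2: b2⊕b3⊕b6⊕b7⊕b10⊕b11⊕b14⊕b15⊕b18⊕b19⊕b22⊕b23⊕b26⊕b27⊕b30⊕b31 = 0⊕1⊕1⊕0⊕1⊕1⊕1⊕0⊕1⊕1⊕0⊕0⊕0⊕1⊕1⊕0 = 1
s4: b4⊕b5⊕b6⊕b7⊕b12⊕b13⊕b14⊕b15⊕b20⊕b21⊕b22⊕b23⊕b28⊕b29⊕b30⊕b31 = 0⊕0⊕1⊕0⊕0⊕0⊕1⊕0⊕0⊕0⊕0⊕0⊕0⊕0⊕1⊕0 = 1
s8: b8⊕b9⊕b10⊕b11⊕b12⊕b13⊕b14⊕b15⊕b24⊕b25⊕b26⊕b27⊕b28⊕b29⊕b30⊕b31 = 1⊕1⊕1⊕1⊕0⊕0⊕1⊕0⊕1⊕0⊕0⊕1⊕0⊕0⊕1⊕0 = 0
s16: b16⊕b17⊕b18⊕b19⊕b20⊕b21⊕b22⊕b23⊕b24⊕b25⊕b26⊕b27⊕b28⊕b29⊕b30⊕b31 = 0⊕1⊕1⊕1⊕0⊕0⊕0⊕0⊕1⊕0⊕0⊕1⊕0⊕0⊕1⊕0 = 0
Syndrome (s16...s1) = 00110 → position 6.
Flip bit 6: corrected codeword = 0010000111100100111000010010010
Data bits at positions 3,5,6,7,9,10,11,12,13,14,15,17,18,19,20,21,22,23,24,25,26,27,28,29,30,31: 10001110010111000010010010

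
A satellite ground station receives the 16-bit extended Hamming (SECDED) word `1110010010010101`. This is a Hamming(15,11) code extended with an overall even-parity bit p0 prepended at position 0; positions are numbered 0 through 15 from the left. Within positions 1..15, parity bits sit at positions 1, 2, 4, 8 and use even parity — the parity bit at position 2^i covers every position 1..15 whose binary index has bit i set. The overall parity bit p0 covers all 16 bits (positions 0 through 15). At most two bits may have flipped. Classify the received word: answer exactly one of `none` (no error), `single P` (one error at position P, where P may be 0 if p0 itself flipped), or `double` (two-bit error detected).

double

s1: b1⊕b3⊕b5⊕b7⊕b9⊕b11⊕b13⊕b15 = 1⊕0⊕1⊕0⊕0⊕1⊕1⊕1 = 1
s2: b2⊕b3⊕b6⊕b7⊕b10⊕b11⊕b14⊕b15 = 1⊕0⊕0⊕0⊕0⊕1⊕0⊕1 = 1
s4: b4⊕b5⊕b6⊕b7⊕b12⊕b13⊕b14⊕b15 = 0⊕1⊕0⊕0⊕0⊕1⊕0⊕1 = 1
s8: b8⊕b9⊕b10⊕b11⊕b12⊕b13⊕b14⊕b15 = 1⊕0⊕0⊕1⊕0⊕1⊕0⊕1 = 0
Syndrome (s8...s1) = 0111 → position 7.
Overall parity (XOR of all 16 bits, including p0): 1⊕1⊕1⊕0⊕0⊕1⊕0⊕0⊕1⊕0⊕0⊕1⊕0⊕1⊕0⊕1 = 0
Overall=0, syndrome position=7 → double-bit error detected (uncorrectable).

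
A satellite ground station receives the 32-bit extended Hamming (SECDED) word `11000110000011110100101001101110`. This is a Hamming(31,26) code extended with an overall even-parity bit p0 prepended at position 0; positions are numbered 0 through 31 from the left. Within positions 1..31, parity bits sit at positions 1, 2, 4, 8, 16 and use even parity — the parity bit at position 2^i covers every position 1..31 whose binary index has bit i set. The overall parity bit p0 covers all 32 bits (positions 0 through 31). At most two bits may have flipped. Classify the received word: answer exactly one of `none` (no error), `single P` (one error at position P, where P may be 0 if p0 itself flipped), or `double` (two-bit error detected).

double

s1: b1⊕b3⊕b5⊕b7⊕b9⊕b11⊕b13⊕b15⊕b17⊕b19⊕b21⊕b23⊕b25⊕b27⊕b29⊕b31 = 1⊕0⊕1⊕0⊕0⊕0⊕1⊕1⊕1⊕0⊕0⊕0⊕1⊕0⊕1⊕0 = 1
s2: b2⊕b3⊕b6⊕b7⊕b10⊕b11⊕b14⊕b15⊕b18⊕b19⊕b22⊕b23⊕b26⊕b27⊕b30⊕b31 = 0⊕0⊕1⊕0⊕0⊕0⊕1⊕1⊕0⊕0⊕1⊕0⊕1⊕0⊕1⊕0 = 0
s4: b4⊕b5⊕b6⊕b7⊕b12⊕b13⊕b14⊕b15⊕b20⊕b21⊕b22⊕b23⊕b28⊕b29⊕b30⊕b31 = 0⊕1⊕1⊕0⊕1⊕1⊕1⊕1⊕1⊕0⊕1⊕0⊕1⊕1⊕1⊕0 = 1
s8: b8⊕b9⊕b10⊕b11⊕b12⊕b13⊕b14⊕b15⊕b24⊕b25⊕b26⊕b27⊕b28⊕b29⊕b30⊕b31 = 0⊕0⊕0⊕0⊕1⊕1⊕1⊕1⊕0⊕1⊕1⊕0⊕1⊕1⊕1⊕0 = 1
s16: b16⊕b17⊕b18⊕b19⊕b20⊕b21⊕b22⊕b23⊕b24⊕b25⊕b26⊕b27⊕b28⊕b29⊕b30⊕b31 = 0⊕1⊕0⊕0⊕1⊕0⊕1⊕0⊕0⊕1⊕1⊕0⊕1⊕1⊕1⊕0 = 0
Syndrome (s16...s1) = 01101 → position 13.
Overall parity (XOR of all 32 bits, including p0): 1⊕1⊕0⊕0⊕0⊕1⊕1⊕0⊕0⊕0⊕0⊕0⊕1⊕1⊕1⊕1⊕0⊕1⊕0⊕0⊕1⊕0⊕1⊕0⊕0⊕1⊕1⊕0⊕1⊕1⊕1⊕0 = 0
Overall=0, syndrome position=13 → double-bit error detected (uncorrectable).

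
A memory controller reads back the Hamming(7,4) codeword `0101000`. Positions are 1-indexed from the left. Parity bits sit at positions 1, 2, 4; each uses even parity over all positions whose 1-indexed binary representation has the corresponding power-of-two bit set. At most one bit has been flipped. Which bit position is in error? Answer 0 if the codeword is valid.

s1: b1⊕b3⊕b5⊕b7 = 0⊕0⊕0⊕0 = 0
s2: b2⊕b3⊕b6⊕b7 = 1⊕0⊕0⊕0 = 1
s4: b4⊕b5⊕b6⊕b7 = 1⊕0⊕0⊕0 = 1
Syndrome (s4...s1) = 110 → position 6.

6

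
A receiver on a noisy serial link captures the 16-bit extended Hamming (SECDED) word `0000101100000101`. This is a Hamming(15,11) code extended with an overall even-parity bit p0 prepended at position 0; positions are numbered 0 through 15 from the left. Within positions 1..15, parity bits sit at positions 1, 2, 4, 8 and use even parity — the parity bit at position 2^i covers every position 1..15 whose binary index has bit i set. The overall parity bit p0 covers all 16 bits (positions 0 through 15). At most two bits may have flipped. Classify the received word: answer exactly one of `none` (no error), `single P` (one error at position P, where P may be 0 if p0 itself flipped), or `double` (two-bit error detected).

single 7

s1: b1⊕b3⊕b5⊕b7⊕b9⊕b11⊕b13⊕b15 = 0⊕0⊕0⊕1⊕0⊕0⊕1⊕1 = 1
s2: b2⊕b3⊕b6⊕b7⊕b10⊕b11⊕b14⊕b15 = 0⊕0⊕1⊕1⊕0⊕0⊕0⊕1 = 1
s4: b4⊕b5⊕b6⊕b7⊕b12⊕b13⊕b14⊕b15 = 1⊕0⊕1⊕1⊕0⊕1⊕0⊕1 = 1
s8: b8⊕b9⊕b10⊕b11⊕b12⊕b13⊕b14⊕b15 = 0⊕0⊕0⊕0⊕0⊕1⊕0⊕1 = 0
Syndrome (s8...s1) = 0111 → position 7.
Overall parity (XOR of all 16 bits, including p0): 0⊕0⊕0⊕0⊕1⊕0⊕1⊕1⊕0⊕0⊕0⊕0⊕0⊕1⊕0⊕1 = 1
Overall=1, syndrome position=7 → single-bit error at position 7.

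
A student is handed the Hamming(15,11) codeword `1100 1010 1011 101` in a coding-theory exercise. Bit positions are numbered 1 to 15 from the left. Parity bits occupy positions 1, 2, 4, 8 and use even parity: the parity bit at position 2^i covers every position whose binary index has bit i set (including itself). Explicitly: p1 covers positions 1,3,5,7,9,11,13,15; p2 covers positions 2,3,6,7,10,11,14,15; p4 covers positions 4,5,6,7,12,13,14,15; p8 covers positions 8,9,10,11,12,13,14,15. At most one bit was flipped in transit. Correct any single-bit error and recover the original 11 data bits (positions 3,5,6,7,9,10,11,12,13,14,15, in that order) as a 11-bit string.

s1: b1⊕b3⊕b5⊕b7⊕b9⊕b11⊕b13⊕b15 = 1⊕0⊕1⊕1⊕1⊕1⊕1⊕1 = 1
s2: b2⊕b3⊕b6⊕b7⊕b10⊕b11⊕b14⊕b15 = 1⊕0⊕0⊕1⊕0⊕1⊕0⊕1 = 0
s4: b4⊕b5⊕b6⊕b7⊕b12⊕b13⊕b14⊕b15 = 0⊕1⊕0⊕1⊕1⊕1⊕0⊕1 = 1
s8: b8⊕b9⊕b10⊕b11⊕b12⊕b13⊕b14⊕b15 = 0⊕1⊕0⊕1⊕1⊕1⊕0⊕1 = 1
Syndrome (s8...s1) = 1101 → position 13.
Flip bit 13: corrected codeword = 110010101011001
Data bits at positions 3,5,6,7,9,10,11,12,13,14,15: 01011011001

01011011001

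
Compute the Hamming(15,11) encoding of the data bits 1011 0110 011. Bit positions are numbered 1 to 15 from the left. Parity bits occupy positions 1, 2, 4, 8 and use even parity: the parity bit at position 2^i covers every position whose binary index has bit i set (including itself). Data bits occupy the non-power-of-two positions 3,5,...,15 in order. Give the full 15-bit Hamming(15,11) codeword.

Place data bits at non-power-of-two positions: b3=1, b5=0, b6=1, b7=1, b9=0, b10=1, b11=1, b12=0, b13=0, b14=1, b15=1.
p1 = XOR of data positions {3,5,7,9,11,13,15} = 1⊕0⊕1⊕0⊕1⊕0⊕1 = 0
p2 = XOR of data positions {3,6,7,10,11,14,15} = 1⊕1⊕1⊕1⊕1⊕1⊕1 = 1
p4 = XOR of data positions {5,6,7,12,13,14,15} = 0⊕1⊕1⊕0⊕0⊕1⊕1 = 0
p8 = XOR of data positions {9,10,11,12,13,14,15} = 0⊕1⊕1⊕0⊕0⊕1⊕1 = 0
Codeword b1..b15 = 011001100110011

011001100110011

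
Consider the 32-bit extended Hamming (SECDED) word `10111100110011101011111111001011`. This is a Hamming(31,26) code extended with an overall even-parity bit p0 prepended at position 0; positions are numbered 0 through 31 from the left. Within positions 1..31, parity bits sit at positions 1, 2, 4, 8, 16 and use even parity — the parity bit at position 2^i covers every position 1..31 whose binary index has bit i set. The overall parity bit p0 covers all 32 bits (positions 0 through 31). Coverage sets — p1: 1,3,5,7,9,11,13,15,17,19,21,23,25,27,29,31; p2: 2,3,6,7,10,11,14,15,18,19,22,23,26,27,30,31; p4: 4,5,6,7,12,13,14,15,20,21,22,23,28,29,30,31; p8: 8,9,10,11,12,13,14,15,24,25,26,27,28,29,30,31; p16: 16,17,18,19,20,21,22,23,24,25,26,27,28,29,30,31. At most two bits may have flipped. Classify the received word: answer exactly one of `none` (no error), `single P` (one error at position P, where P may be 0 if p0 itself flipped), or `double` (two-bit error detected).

double

s1: b1⊕b3⊕b5⊕b7⊕b9⊕b11⊕b13⊕b15⊕b17⊕b19⊕b21⊕b23⊕b25⊕b27⊕b29⊕b31 = 0⊕1⊕1⊕0⊕1⊕0⊕1⊕0⊕0⊕1⊕1⊕1⊕1⊕0⊕0⊕1 = 1
s2: b2⊕b3⊕b6⊕b7⊕b10⊕b11⊕b14⊕b15⊕b18⊕b19⊕b22⊕b23⊕b26⊕b27⊕b30⊕b31 = 1⊕1⊕0⊕0⊕0⊕0⊕1⊕0⊕1⊕1⊕1⊕1⊕0⊕0⊕1⊕1 = 1
s4: b4⊕b5⊕b6⊕b7⊕b12⊕b13⊕b14⊕b15⊕b20⊕b21⊕b22⊕b23⊕b28⊕b29⊕b30⊕b31 = 1⊕1⊕0⊕0⊕1⊕1⊕1⊕0⊕1⊕1⊕1⊕1⊕1⊕0⊕1⊕1 = 0
s8: b8⊕b9⊕b10⊕b11⊕b12⊕b13⊕b14⊕b15⊕b24⊕b25⊕b26⊕b27⊕b28⊕b29⊕b30⊕b31 = 1⊕1⊕0⊕0⊕1⊕1⊕1⊕0⊕1⊕1⊕0⊕0⊕1⊕0⊕1⊕1 = 0
s16: b16⊕b17⊕b18⊕b19⊕b20⊕b21⊕b22⊕b23⊕b24⊕b25⊕b26⊕b27⊕b28⊕b29⊕b30⊕b31 = 1⊕0⊕1⊕1⊕1⊕1⊕1⊕1⊕1⊕1⊕0⊕0⊕1⊕0⊕1⊕1 = 0
Syndrome (s16...s1) = 00011 → position 3.
Overall parity (XOR of all 32 bits, including p0): 1⊕0⊕1⊕1⊕1⊕1⊕0⊕0⊕1⊕1⊕0⊕0⊕1⊕1⊕1⊕0⊕1⊕0⊕1⊕1⊕1⊕1⊕1⊕1⊕1⊕1⊕0⊕0⊕1⊕0⊕1⊕1 = 0
Overall=0, syndrome position=3 → double-bit error detected (uncorrectable).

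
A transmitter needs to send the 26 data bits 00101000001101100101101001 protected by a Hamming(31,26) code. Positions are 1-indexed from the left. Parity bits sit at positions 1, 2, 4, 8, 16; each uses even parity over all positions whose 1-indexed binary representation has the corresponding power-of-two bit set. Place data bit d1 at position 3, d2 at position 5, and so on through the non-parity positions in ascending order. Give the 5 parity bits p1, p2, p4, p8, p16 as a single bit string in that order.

Place data bits at non-power-of-two positions: b3=0, b5=0, b6=1, b7=0, b9=1, b10=0, b11=0, b12=0, b13=0, b14=0, b15=1, b17=1, b18=0, b19=1, b20=1, b21=0, b22=0, b23=1, b24=0, b25=1, b26=1, b27=0, b28=1, b29=0, b30=0, b31=1.
p1 = XOR of data positions {3,5,7,9,11,13,15,17,19,21,23,25,27,29,31} = 0⊕0⊕0⊕1⊕0⊕0⊕1⊕1⊕1⊕0⊕1⊕1⊕0⊕0⊕1 = 1
p2 = XOR of data positions {3,6,7,10,11,14,15,18,19,22,23,26,27,30,31} = 0⊕1⊕0⊕0⊕0⊕0⊕1⊕0⊕1⊕0⊕1⊕1⊕0⊕0⊕1 = 0
p4 = XOR of data positions {5,6,7,12,13,14,15,20,21,22,23,28,29,30,31} = 0⊕1⊕0⊕0⊕0⊕0⊕1⊕1⊕0⊕0⊕1⊕1⊕0⊕0⊕1 = 0
p8 = XOR of data positions {9,10,11,12,13,14,15,24,25,26,27,28,29,30,31} = 1⊕0⊕0⊕0⊕0⊕0⊕1⊕0⊕1⊕1⊕0⊕1⊕0⊕0⊕1 = 0
p16 = XOR of data positions {17,18,19,20,21,22,23,24,25,26,27,28,29,30,31} = 1⊕0⊕1⊕1⊕0⊕0⊕1⊕0⊕1⊕1⊕0⊕1⊕0⊕0⊕1 = 0
Parity bits p1,p2,p4,p8,p16 = 10000

10000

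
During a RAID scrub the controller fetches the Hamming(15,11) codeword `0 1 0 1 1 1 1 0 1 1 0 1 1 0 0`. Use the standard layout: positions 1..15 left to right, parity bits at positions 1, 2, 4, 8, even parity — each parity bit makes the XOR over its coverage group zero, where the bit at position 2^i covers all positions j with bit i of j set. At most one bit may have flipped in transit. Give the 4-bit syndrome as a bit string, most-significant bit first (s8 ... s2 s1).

0000

s1: b1⊕b3⊕b5⊕b7⊕b9⊕b11⊕b13⊕b15 = 0⊕0⊕1⊕1⊕1⊕0⊕1⊕0 = 0
s2: b2⊕b3⊕b6⊕b7⊕b10⊕b11⊕b14⊕b15 = 1⊕0⊕1⊕1⊕1⊕0⊕0⊕0 = 0
s4: b4⊕b5⊕b6⊕b7⊕b12⊕b13⊕b14⊕b15 = 1⊕1⊕1⊕1⊕1⊕1⊕0⊕0 = 0
s8: b8⊕b9⊕b10⊕b11⊕b12⊕b13⊕b14⊕b15 = 0⊕1⊕1⊕0⊕1⊕1⊕0⊕0 = 0
Syndrome (s8...s1) = 0000 → position 0 (no error).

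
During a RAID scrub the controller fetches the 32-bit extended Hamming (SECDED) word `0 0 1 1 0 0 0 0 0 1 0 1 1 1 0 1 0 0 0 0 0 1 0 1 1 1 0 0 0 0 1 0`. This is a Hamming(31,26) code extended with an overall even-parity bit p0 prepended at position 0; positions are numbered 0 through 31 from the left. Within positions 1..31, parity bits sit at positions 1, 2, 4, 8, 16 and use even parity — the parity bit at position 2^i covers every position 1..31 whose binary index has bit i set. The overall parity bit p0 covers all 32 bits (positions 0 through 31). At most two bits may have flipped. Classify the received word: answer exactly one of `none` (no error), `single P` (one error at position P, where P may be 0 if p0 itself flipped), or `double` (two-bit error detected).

s1: b1⊕b3⊕b5⊕b7⊕b9⊕b11⊕b13⊕b15⊕b17⊕b19⊕b21⊕b23⊕b25⊕b27⊕b29⊕b31 = 0⊕1⊕0⊕0⊕1⊕1⊕1⊕1⊕0⊕0⊕1⊕1⊕1⊕0⊕0⊕0 = 0
s2: b2⊕b3⊕b6⊕b7⊕b10⊕b11⊕b14⊕b15⊕b18⊕b19⊕b22⊕b23⊕b26⊕b27⊕b30⊕b31 = 1⊕1⊕0⊕0⊕0⊕1⊕0⊕1⊕0⊕0⊕0⊕1⊕0⊕0⊕1⊕0 = 0
s4: b4⊕b5⊕b6⊕b7⊕b12⊕b13⊕b14⊕b15⊕b20⊕b21⊕b22⊕b23⊕b28⊕b29⊕b30⊕b31 = 0⊕0⊕0⊕0⊕1⊕1⊕0⊕1⊕0⊕1⊕0⊕1⊕0⊕0⊕1⊕0 = 0
s8: b8⊕b9⊕b10⊕b11⊕b12⊕b13⊕b14⊕b15⊕b24⊕b25⊕b26⊕b27⊕b28⊕b29⊕b30⊕b31 = 0⊕1⊕0⊕1⊕1⊕1⊕0⊕1⊕1⊕1⊕0⊕0⊕0⊕0⊕1⊕0 = 0
s16: b16⊕b17⊕b18⊕b19⊕b20⊕b21⊕b22⊕b23⊕b24⊕b25⊕b26⊕b27⊕b28⊕b29⊕b30⊕b31 = 0⊕0⊕0⊕0⊕0⊕1⊕0⊕1⊕1⊕1⊕0⊕0⊕0⊕0⊕1⊕0 = 1
Syndrome (s16...s1) = 10000 → position 16.
Overall parity (XOR of all 32 bits, including p0): 0⊕0⊕1⊕1⊕0⊕0⊕0⊕0⊕0⊕1⊕0⊕1⊕1⊕1⊕0⊕1⊕0⊕0⊕0⊕0⊕0⊕1⊕0⊕1⊕1⊕1⊕0⊕0⊕0⊕0⊕1⊕0 = 0
Overall=0, syndrome position=16 → double-bit error detected (uncorrectable).

double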